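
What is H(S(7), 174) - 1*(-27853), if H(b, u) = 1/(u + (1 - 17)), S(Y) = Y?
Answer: 4400775/158 ≈ 27853.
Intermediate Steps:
H(b, u) = 1/(-16 + u) (H(b, u) = 1/(u - 16) = 1/(-16 + u))
H(S(7), 174) - 1*(-27853) = 1/(-16 + 174) - 1*(-27853) = 1/158 + 27853 = 4400775/158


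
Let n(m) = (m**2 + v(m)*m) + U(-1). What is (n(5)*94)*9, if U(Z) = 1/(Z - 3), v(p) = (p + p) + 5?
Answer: 168777/2 ≈ 84389.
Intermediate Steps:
v(p) = 5 + 2*p (v(p) = 2*p + 5 = 5 + 2*p)
U(Z) = 1/(-3 + Z)
n(m) = -1/4 + m**2 + m*(5 + 2*m) (n(m) = (m**2 + (5 + 2*m)*m) + 1/(-3 - 1) = (m**2 + m*(5 + 2*m)) + 1/(-4) = (m**2 + m*(5 + 2*m)) - 1/4 = -1/4 + m**2 + m*(5 + 2*m))
(n(5)*94)*9 = ((-1/4 + 3*5**2 + 5*5)*94)*9 = ((-1/4 + 3*25 + 25)*94)*9 = ((-1/4 + 75 + 25)*94)*9 = ((399/4)*94)*9 = (18753/2)*9 = 168777/2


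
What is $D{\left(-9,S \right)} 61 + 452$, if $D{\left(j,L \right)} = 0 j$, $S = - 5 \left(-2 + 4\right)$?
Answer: $452$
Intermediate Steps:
$S = -10$ ($S = \left(-5\right) 2 = -10$)
$D{\left(j,L \right)} = 0$
$D{\left(-9,S \right)} 61 + 452 = 0 \cdot 61 + 452 = 0 + 452 = 452$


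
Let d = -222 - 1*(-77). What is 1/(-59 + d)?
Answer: -1/204 ≈ -0.0049020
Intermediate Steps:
d = -145 (d = -222 + 77 = -145)
1/(-59 + d) = 1/(-59 - 145) = 1/(-204) = -1/204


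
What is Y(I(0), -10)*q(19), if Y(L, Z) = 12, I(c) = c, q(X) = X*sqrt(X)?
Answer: 228*sqrt(19) ≈ 993.83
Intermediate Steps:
q(X) = X**(3/2)
Y(I(0), -10)*q(19) = 12*19**(3/2) = 12*(19*sqrt(19)) = 228*sqrt(19)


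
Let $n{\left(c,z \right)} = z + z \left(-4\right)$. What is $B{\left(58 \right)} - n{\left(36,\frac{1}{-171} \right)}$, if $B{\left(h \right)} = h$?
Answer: $\frac{3305}{57} \approx 57.982$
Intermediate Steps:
$n{\left(c,z \right)} = - 3 z$ ($n{\left(c,z \right)} = z - 4 z = - 3 z$)
$B{\left(58 \right)} - n{\left(36,\frac{1}{-171} \right)} = 58 - - \frac{3}{-171} = 58 - \left(-3\right) \left(- \frac{1}{171}\right) = 58 - \frac{1}{57} = \frac{3305}{57}$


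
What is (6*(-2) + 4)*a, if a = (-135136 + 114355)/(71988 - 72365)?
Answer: -166248/377 ≈ -440.98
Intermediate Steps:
a = 20781/377 (a = -20781/(-377) = -20781*(-1/377) = 20781/377 ≈ 55.122)
(6*(-2) + 4)*a = (6*(-2) + 4)*(20781/377) = (-12 + 4)*(20781/377) = -8*20781/377 = -166248/377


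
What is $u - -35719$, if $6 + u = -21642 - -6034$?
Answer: $20105$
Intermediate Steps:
$u = -15614$ ($u = -6 - 15608 = -15614$)
$u - -35719 = -15614 - -35719 = -15614 + 35719 = 20105$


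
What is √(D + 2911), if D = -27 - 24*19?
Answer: 2*√607 ≈ 49.275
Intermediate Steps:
D = -483 (D = -27 - 456 = -483)
√(D + 2911) = √(-483 + 2911) = √2428 = 2*√607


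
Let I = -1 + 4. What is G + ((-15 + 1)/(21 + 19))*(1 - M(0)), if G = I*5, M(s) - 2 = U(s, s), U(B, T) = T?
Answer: 307/20 ≈ 15.350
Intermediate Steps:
I = 3
M(s) = 2 + s
G = 15 (G = 3*5 = 15)
G + ((-15 + 1)/(21 + 19))*(1 - M(0)) = 15 + ((-15 + 1)/(21 + 19))*(1 - (2 + 0)) = 15 + (-14/40)*(1 - 1*2) = 15 + (-14*1/40)*(1 - 2) = 15 - 7/20*(-1) = 15 + 7/20 = 307/20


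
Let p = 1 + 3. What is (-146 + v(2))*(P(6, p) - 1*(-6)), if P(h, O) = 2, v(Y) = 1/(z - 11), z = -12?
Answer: -26872/23 ≈ -1168.3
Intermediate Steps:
v(Y) = -1/23 (v(Y) = 1/(-12 - 11) = 1/(-23) = -1/23)
p = 4
(-146 + v(2))*(P(6, p) - 1*(-6)) = (-146 - 1/23)*(2 - 1*(-6)) = -3359*(2 + 6)/23 = -3359/23*8 = -26872/23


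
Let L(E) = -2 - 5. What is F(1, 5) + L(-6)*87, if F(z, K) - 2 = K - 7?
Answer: -609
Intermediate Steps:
L(E) = -7
F(z, K) = -5 + K (F(z, K) = 2 + (K - 7) = 2 + (-7 + K) = -5 + K)
F(1, 5) + L(-6)*87 = (-5 + 5) - 7*87 = 0 - 609 = -609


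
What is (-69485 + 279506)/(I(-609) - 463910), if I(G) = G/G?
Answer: -210021/463909 ≈ -0.45272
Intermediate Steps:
I(G) = 1
(-69485 + 279506)/(I(-609) - 463910) = (-69485 + 279506)/(1 - 463910) = 210021/(-463909) = 210021*(-1/463909) = -210021/463909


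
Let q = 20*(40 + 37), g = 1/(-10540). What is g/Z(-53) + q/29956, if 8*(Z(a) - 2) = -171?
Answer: 157258603/3058694825 ≈ 0.051414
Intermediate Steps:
Z(a) = -155/8 (Z(a) = 2 + (⅛)*(-171) = 2 - 171/8 = -155/8)
g = -1/10540 ≈ -9.4877e-5
q = 1540 (q = 20*77 = 1540)
g/Z(-53) + q/29956 = -1/(10540*(-155/8)) + 1540/29956 = -1/10540*(-8/155) + 1540*(1/29956) = 2/408425 + 385/7489 = 157258603/3058694825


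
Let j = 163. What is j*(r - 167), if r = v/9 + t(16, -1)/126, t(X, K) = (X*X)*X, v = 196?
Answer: -128607/7 ≈ -18372.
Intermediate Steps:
t(X, K) = X³ (t(X, K) = X²*X = X³)
r = 380/7 (r = 196/9 + 16³/126 = 196*(⅑) + 4096*(1/126) = 196/9 + 2048/63 = 380/7 ≈ 54.286)
j*(r - 167) = 163*(380/7 - 167) = 163*(-789/7) = -128607/7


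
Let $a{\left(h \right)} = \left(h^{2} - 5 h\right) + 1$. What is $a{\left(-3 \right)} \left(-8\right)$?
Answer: $-200$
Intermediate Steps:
$a{\left(h \right)} = 1 + h^{2} - 5 h$
$a{\left(-3 \right)} \left(-8\right) = \left(1 + \left(-3\right)^{2} - -15\right) \left(-8\right) = \left(1 + 9 + 15\right) \left(-8\right) = 25 \left(-8\right) = -200$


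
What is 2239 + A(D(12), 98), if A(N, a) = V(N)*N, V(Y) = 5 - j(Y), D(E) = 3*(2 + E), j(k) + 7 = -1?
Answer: 2785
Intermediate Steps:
j(k) = -8 (j(k) = -7 - 1 = -8)
D(E) = 6 + 3*E
V(Y) = 13 (V(Y) = 5 - 1*(-8) = 5 + 8 = 13)
A(N, a) = 13*N
2239 + A(D(12), 98) = 2239 + 13*(6 + 3*12) = 2239 + 13*(6 + 36) = 2239 + 13*42 = 2239 + 546 = 2785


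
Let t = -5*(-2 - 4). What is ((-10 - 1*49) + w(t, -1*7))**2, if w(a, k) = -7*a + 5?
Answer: 69696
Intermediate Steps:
t = 30 (t = -5*(-6) = 30)
w(a, k) = 5 - 7*a
((-10 - 1*49) + w(t, -1*7))**2 = ((-10 - 1*49) + (5 - 7*30))**2 = ((-10 - 49) + (5 - 210))**2 = (-59 - 205)**2 = (-264)**2 = 69696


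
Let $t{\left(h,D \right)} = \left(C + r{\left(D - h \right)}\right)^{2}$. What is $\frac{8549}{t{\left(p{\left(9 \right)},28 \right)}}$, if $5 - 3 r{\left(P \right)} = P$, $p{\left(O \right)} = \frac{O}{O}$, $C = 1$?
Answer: $\frac{76941}{361} \approx 213.13$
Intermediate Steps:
$p{\left(O \right)} = 1$
$r{\left(P \right)} = \frac{5}{3} - \frac{P}{3}$
$t{\left(h,D \right)} = \left(\frac{8}{3} - \frac{D}{3} + \frac{h}{3}\right)^{2}$ ($t{\left(h,D \right)} = \left(1 - \left(- \frac{5}{3} + \frac{D - h}{3}\right)\right)^{2} = \left(1 - \left(- \frac{5}{3} - \frac{h}{3} + \frac{D}{3}\right)\right)^{2} = \left(1 + \left(\frac{5}{3} - \frac{D}{3} + \frac{h}{3}\right)\right)^{2} = \left(\frac{8}{3} - \frac{D}{3} + \frac{h}{3}\right)^{2}$)
$\frac{8549}{t{\left(p{\left(9 \right)},28 \right)}} = \frac{8549}{\frac{1}{9} \left(-8 + 28 - 1\right)^{2}} = \frac{8549}{\frac{1}{9} \cdot 19^{2}} = \frac{8549}{\frac{1}{9} \cdot 361} = \frac{8549}{\frac{361}{9}} = 8549 \cdot \frac{9}{361} = \frac{76941}{361}$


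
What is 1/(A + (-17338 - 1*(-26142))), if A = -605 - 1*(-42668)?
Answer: 1/50867 ≈ 1.9659e-5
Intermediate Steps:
A = 42063 (A = -605 + 42668 = 42063)
1/(A + (-17338 - 1*(-26142))) = 1/(42063 + (-17338 - 1*(-26142))) = 1/(42063 + (-17338 + 26142)) = 1/(42063 + 8804) = 1/50867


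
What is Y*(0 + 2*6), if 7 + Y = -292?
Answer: -3588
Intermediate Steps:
Y = -299 (Y = -7 - 292 = -299)
Y*(0 + 2*6) = -299*(0 + 2*6) = -299*(0 + 12) = -299*12 = -3588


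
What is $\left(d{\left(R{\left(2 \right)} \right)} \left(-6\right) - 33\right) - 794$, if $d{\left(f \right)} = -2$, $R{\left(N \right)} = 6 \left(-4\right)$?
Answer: $-815$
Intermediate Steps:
$R{\left(N \right)} = -24$
$\left(d{\left(R{\left(2 \right)} \right)} \left(-6\right) - 33\right) - 794 = \left(\left(-2\right) \left(-6\right) - 33\right) - 794 = \left(12 - 33\right) - 794 = -21 - 794 = -815$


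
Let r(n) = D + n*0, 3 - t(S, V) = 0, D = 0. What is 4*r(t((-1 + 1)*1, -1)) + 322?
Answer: 322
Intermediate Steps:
t(S, V) = 3 (t(S, V) = 3 - 1*0 = 3 + 0 = 3)
r(n) = 0 (r(n) = 0 + n*0 = 0 + 0 = 0)
4*r(t((-1 + 1)*1, -1)) + 322 = 4*0 + 322 = 0 + 322 = 322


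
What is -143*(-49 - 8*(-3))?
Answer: 3575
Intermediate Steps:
-143*(-49 - 8*(-3)) = -143*(-49 + 24) = -143*(-25) = 3575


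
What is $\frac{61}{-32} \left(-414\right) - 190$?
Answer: $\frac{9587}{16} \approx 599.19$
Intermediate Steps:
$\frac{61}{-32} \left(-414\right) - 190 = 61 \left(- \frac{1}{32}\right) \left(-414\right) - 190 = \left(- \frac{61}{32}\right) \left(-414\right) - 190 = \frac{12627}{16} - 190 = \frac{9587}{16}$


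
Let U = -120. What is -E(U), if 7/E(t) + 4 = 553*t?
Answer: 7/66364 ≈ 0.00010548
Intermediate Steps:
E(t) = 7/(-4 + 553*t)
-E(U) = -7/(-4 + 553*(-120)) = -7/(-4 - 66360) = -7/(-66364) = -7*(-1)/66364 = -1*(-7/66364) = 7/66364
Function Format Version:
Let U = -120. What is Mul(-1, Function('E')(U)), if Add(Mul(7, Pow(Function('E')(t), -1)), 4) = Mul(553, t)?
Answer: Rational(7, 66364) ≈ 0.00010548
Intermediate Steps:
Function('E')(t) = Mul(7, Pow(Add(-4, Mul(553, t)), -1))
Mul(-1, Function('E')(U)) = Mul(-1, Mul(7, Pow(Add(-4, Mul(553, -120)), -1))) = Mul(-1, Mul(7, Pow(Add(-4, -66360), -1))) = Mul(-1, Mul(7, Pow(-66364, -1))) = Mul(-1, Mul(7, Rational(-1, 66364))) = Mul(-1, Rational(-7, 66364)) = Rational(7, 66364)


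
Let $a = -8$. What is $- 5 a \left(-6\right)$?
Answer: $-240$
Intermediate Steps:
$- 5 a \left(-6\right) = \left(-5\right) \left(-8\right) \left(-6\right) = 40 \left(-6\right) = -240$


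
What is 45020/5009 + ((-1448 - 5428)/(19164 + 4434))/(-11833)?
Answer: 698400009698/77704932567 ≈ 8.9879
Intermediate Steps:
45020/5009 + ((-1448 - 5428)/(19164 + 4434))/(-11833) = 45020*(1/5009) - 6876/23598*(-1/11833) = 45020/5009 - 6876*1/23598*(-1/11833) = 45020/5009 - 382/1311*(-1/11833) = 45020/5009 + 382/15513063 = 698400009698/77704932567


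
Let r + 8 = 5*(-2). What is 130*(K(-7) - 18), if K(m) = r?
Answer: -4680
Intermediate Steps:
r = -18 (r = -8 + 5*(-2) = -8 - 10 = -18)
K(m) = -18
130*(K(-7) - 18) = 130*(-18 - 18) = 130*(-36) = -4680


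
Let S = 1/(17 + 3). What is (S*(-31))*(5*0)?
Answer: 0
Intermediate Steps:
S = 1/20 ≈ 0.050000
(S*(-31))*(5*0) = ((1/20)*(-31))*(5*0) = -31/20*0 = 0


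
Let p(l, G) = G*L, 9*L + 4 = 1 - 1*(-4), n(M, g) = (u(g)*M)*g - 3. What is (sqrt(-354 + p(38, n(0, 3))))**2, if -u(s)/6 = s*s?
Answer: -1063/3 ≈ -354.33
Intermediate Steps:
u(s) = -6*s**2 (u(s) = -6*s*s = -6*s**2)
n(M, g) = -3 - 6*M*g**3 (n(M, g) = ((-6*g**2)*M)*g - 3 = (-6*M*g**2)*g - 3 = -6*M*g**3 - 3 = -3 - 6*M*g**3)
L = 1/9 (L = -4/9 + (1 - 1*(-4))/9 = -4/9 + (1 + 4)/9 = -4/9 + (1/9)*5 = -4/9 + 5/9 = 1/9 ≈ 0.11111)
p(l, G) = G/9 (p(l, G) = G*(1/9) = G/9)
(sqrt(-354 + p(38, n(0, 3))))**2 = (sqrt(-354 + (-3 - 6*0*3**3)/9))**2 = (sqrt(-354 + (-3 - 6*0*27)/9))**2 = (sqrt(-354 + (-3 + 0)/9))**2 = (sqrt(-354 + (1/9)*(-3)))**2 = (sqrt(-354 - 1/3))**2 = (sqrt(-1063/3))**2 = (I*sqrt(3189)/3)**2 = -1063/3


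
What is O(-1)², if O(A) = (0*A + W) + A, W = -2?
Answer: 9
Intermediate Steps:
O(A) = -2 + A (O(A) = (0*A - 2) + A = (0 - 2) + A = -2 + A)
O(-1)² = (-2 - 1)² = (-3)² = 9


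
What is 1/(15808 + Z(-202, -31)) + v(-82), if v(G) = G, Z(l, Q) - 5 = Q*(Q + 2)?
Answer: -1370383/16712 ≈ -82.000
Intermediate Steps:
Z(l, Q) = 5 + Q*(2 + Q) (Z(l, Q) = 5 + Q*(Q + 2) = 5 + Q*(2 + Q))
1/(15808 + Z(-202, -31)) + v(-82) = 1/(15808 + (5 + (-31)**2 + 2*(-31))) - 82 = 1/(15808 + (5 + 961 - 62)) - 82 = 1/(15808 + 904) - 82 = 1/16712 - 82 = -1370383/16712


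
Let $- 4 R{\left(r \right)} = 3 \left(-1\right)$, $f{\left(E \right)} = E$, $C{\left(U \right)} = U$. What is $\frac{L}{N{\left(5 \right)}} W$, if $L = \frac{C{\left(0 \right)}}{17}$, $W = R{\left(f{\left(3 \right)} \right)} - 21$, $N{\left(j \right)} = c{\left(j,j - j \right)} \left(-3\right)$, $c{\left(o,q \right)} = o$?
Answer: $0$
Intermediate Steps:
$N{\left(j \right)} = - 3 j$ ($N{\left(j \right)} = j \left(-3\right) = - 3 j$)
$R{\left(r \right)} = \frac{3}{4}$ ($R{\left(r \right)} = - \frac{3 \left(-1\right)}{4} = \left(- \frac{1}{4}\right) \left(-3\right) = \frac{3}{4}$)
$W = - \frac{81}{4}$ ($W = \frac{3}{4} - 21 = - \frac{81}{4} \approx -20.25$)
$L = 0$ ($L = \frac{0}{17} = 0 \cdot \frac{1}{17} = 0$)
$\frac{L}{N{\left(5 \right)}} W = \frac{0}{\left(-3\right) 5} \left(- \frac{81}{4}\right) = \frac{0}{-15} \left(- \frac{81}{4}\right) = 0 \left(- \frac{1}{15}\right) \left(- \frac{81}{4}\right) = 0 \left(- \frac{81}{4}\right) = 0$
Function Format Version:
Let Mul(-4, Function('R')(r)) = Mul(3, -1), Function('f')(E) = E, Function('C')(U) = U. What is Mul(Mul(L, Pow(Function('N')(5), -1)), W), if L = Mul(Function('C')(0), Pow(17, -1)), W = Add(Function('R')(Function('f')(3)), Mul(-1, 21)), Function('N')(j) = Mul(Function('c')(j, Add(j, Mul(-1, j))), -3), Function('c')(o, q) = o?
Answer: 0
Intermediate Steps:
Function('N')(j) = Mul(-3, j) (Function('N')(j) = Mul(j, -3) = Mul(-3, j))
Function('R')(r) = Rational(3, 4) (Function('R')(r) = Mul(Rational(-1, 4), Mul(3, -1)) = Mul(Rational(-1, 4), -3) = Rational(3, 4))
W = Rational(-81, 4) (W = Add(Rational(3, 4), Mul(-1, 21)) = Add(Rational(3, 4), -21) = Rational(-81, 4) ≈ -20.250)
L = 0 (L = Mul(0, Pow(17, -1)) = Mul(0, Rational(1, 17)) = 0)
Mul(Mul(L, Pow(Function('N')(5), -1)), W) = Mul(Mul(0, Pow(Mul(-3, 5), -1)), Rational(-81, 4)) = Mul(Mul(0, Pow(-15, -1)), Rational(-81, 4)) = Mul(Mul(0, Rational(-1, 15)), Rational(-81, 4)) = Mul(0, Rational(-81, 4)) = 0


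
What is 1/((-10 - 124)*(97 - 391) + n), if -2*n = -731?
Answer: 2/79523 ≈ 2.5150e-5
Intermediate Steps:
n = 731/2 (n = -½*(-731) = 731/2 ≈ 365.50)
1/((-10 - 124)*(97 - 391) + n) = 1/((-10 - 124)*(97 - 391) + 731/2) = 1/(-134*(-294) + 731/2) = 1/(39396 + 731/2) = 1/(79523/2) = 2/79523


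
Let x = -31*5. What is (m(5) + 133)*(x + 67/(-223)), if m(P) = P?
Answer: -4779216/223 ≈ -21431.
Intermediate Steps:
x = -155
(m(5) + 133)*(x + 67/(-223)) = (5 + 133)*(-155 + 67/(-223)) = 138*(-155 + 67*(-1/223)) = 138*(-155 - 67/223) = 138*(-34632/223) = -4779216/223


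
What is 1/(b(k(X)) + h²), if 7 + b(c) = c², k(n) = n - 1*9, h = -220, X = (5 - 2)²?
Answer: 1/48393 ≈ 2.0664e-5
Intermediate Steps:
X = 9 (X = 3² = 9)
k(n) = -9 + n (k(n) = n - 9 = -9 + n)
b(c) = -7 + c²
1/(b(k(X)) + h²) = 1/((-7 + (-9 + 9)²) + (-220)²) = 1/((-7 + 0²) + 48400) = 1/((-7 + 0) + 48400) = 1/(-7 + 48400) = 1/48393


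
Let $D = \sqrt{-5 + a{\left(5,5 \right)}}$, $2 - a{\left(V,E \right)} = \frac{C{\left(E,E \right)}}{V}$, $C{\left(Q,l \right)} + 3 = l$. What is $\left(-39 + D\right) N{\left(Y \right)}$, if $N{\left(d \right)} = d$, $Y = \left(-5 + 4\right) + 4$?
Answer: $-117 + \frac{3 i \sqrt{85}}{5} \approx -117.0 + 5.5317 i$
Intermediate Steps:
$C{\left(Q,l \right)} = -3 + l$
$Y = 3$ ($Y = -1 + 4 = 3$)
$a{\left(V,E \right)} = 2 - \frac{-3 + E}{V}$
$D = \frac{i \sqrt{85}}{5}$ ($D = \sqrt{-5 + \frac{3 - 5 + 2 \cdot 5}{5}} = \sqrt{-5 + \frac{3 - 5 + 10}{5}} = \sqrt{-5 + \frac{1}{5} \cdot 8} = \sqrt{-5 + \frac{8}{5}} = \sqrt{- \frac{17}{5}} = \frac{i \sqrt{85}}{5} \approx 1.8439 i$)
$\left(-39 + D\right) N{\left(Y \right)} = \left(-39 + \frac{i \sqrt{85}}{5}\right) 3 = -117 + \frac{3 i \sqrt{85}}{5}$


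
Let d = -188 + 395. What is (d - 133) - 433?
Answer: -359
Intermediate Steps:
d = 207
(d - 133) - 433 = (207 - 133) - 433 = 74 - 433 = -359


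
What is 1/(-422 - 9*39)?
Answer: -1/773 ≈ -0.0012937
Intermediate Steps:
1/(-422 - 9*39) = 1/(-422 - 351) = 1/(-773) = -1/773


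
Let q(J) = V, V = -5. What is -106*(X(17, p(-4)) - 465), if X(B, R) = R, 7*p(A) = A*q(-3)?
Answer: 342910/7 ≈ 48987.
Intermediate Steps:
q(J) = -5
p(A) = -5*A/7 (p(A) = (A*(-5))/7 = (-5*A)/7 = -5*A/7)
-106*(X(17, p(-4)) - 465) = -106*(-5/7*(-4) - 465) = -106*(20/7 - 465) = -106*(-3235/7) = 342910/7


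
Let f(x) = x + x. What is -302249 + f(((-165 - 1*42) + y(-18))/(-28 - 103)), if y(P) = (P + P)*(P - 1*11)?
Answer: -39596293/131 ≈ -3.0226e+5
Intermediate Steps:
y(P) = 2*P*(-11 + P) (y(P) = (2*P)*(P - 11) = (2*P)*(-11 + P) = 2*P*(-11 + P))
f(x) = 2*x
-302249 + f(((-165 - 1*42) + y(-18))/(-28 - 103)) = -302249 + 2*(((-165 - 1*42) + 2*(-18)*(-11 - 18))/(-28 - 103)) = -302249 + 2*(((-165 - 42) + 2*(-18)*(-29))/(-131)) = -302249 + 2*((-207 + 1044)*(-1/131)) = -302249 + 2*(837*(-1/131)) = -302249 + 2*(-837/131) = -302249 - 1674/131 = -39596293/131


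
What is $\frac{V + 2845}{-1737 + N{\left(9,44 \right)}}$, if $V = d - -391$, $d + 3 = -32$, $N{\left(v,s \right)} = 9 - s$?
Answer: $- \frac{3201}{1772} \approx -1.8064$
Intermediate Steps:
$d = -35$ ($d = -3 - 32 = -35$)
$V = 356$ ($V = -35 - -391 = -35 + 391 = 356$)
$\frac{V + 2845}{-1737 + N{\left(9,44 \right)}} = \frac{356 + 2845}{-1737 + \left(9 - 44\right)} = \frac{3201}{-1737 + \left(9 - 44\right)} = \frac{3201}{-1737 - 35} = \frac{3201}{-1772} = 3201 \left(- \frac{1}{1772}\right) = - \frac{3201}{1772}$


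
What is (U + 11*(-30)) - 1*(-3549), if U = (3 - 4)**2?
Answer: 3220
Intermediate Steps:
U = 1 (U = (-1)**2 = 1)
(U + 11*(-30)) - 1*(-3549) = (1 + 11*(-30)) - 1*(-3549) = (1 - 330) + 3549 = -329 + 3549 = 3220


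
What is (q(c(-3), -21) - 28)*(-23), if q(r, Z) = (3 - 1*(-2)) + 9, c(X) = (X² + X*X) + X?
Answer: 322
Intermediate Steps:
c(X) = X + 2*X² (c(X) = (X² + X²) + X = 2*X² + X = X + 2*X²)
q(r, Z) = 14 (q(r, Z) = (3 + 2) + 9 = 5 + 9 = 14)
(q(c(-3), -21) - 28)*(-23) = (14 - 28)*(-23) = -14*(-23) = 322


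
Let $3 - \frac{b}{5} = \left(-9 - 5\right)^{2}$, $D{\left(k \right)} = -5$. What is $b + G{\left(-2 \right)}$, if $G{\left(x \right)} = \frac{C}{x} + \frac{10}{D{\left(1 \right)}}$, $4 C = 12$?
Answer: $- \frac{1937}{2} \approx -968.5$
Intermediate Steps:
$C = 3$ ($C = \frac{1}{4} \cdot 12 = 3$)
$b = -965$ ($b = 15 - 5 \left(-9 - 5\right)^{2} = 15 - 5 \left(-14\right)^{2} = 15 - 980 = -965$)
$G{\left(x \right)} = -2 + \frac{3}{x}$ ($G{\left(x \right)} = \frac{3}{x} + \frac{10}{-5} = \frac{3}{x} + 10 \left(- \frac{1}{5}\right) = \frac{3}{x} - 2 = -2 + \frac{3}{x}$)
$b + G{\left(-2 \right)} = -965 - \left(2 - \frac{3}{-2}\right) = -965 + \left(-2 + 3 \left(- \frac{1}{2}\right)\right) = -965 - \frac{7}{2} = - \frac{1937}{2}$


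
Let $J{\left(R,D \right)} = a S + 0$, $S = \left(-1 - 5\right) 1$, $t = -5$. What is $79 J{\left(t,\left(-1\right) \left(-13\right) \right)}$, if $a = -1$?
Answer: $474$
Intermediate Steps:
$S = -6$ ($S = \left(-6\right) 1 = -6$)
$J{\left(R,D \right)} = 6$ ($J{\left(R,D \right)} = \left(-1\right) \left(-6\right) + 0 = 6 + 0 = 6$)
$79 J{\left(t,\left(-1\right) \left(-13\right) \right)} = 79 \cdot 6 = 474$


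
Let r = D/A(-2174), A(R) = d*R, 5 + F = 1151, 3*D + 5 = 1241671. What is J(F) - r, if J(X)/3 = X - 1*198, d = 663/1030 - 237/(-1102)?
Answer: 2436165298501/794653524 ≈ 3065.7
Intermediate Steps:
D = 1241666/3 (D = -5/3 + (⅓)*1241671 = -5/3 + 1241671/3 = 1241666/3 ≈ 4.1389e+5)
d = 243684/283765 (d = 663*(1/1030) - 237*(-1/1102) = 663/1030 + 237/1102 = 243684/283765 ≈ 0.85875)
F = 1146 (F = -5 + 1151 = 1146)
J(X) = -594 + 3*X (J(X) = 3*(X - 1*198) = 3*(X - 198) = 3*(-198 + X) = -594 + 3*X)
A(R) = 243684*R/283765
r = -176170676245/794653524 (r = 1241666/(3*(((243684/283765)*(-2174)))) = 1241666/(3*(-529769016/283765)) = (1241666/3)*(-283765/529769016) = -176170676245/794653524 ≈ -221.69)
J(F) - r = (-594 + 3*1146) - 1*(-176170676245/794653524) = (-594 + 3438) + 176170676245/794653524 = 2844 + 176170676245/794653524 = 2436165298501/794653524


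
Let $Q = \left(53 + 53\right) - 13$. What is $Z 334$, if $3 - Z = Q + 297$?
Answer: $-129258$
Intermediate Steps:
$Q = 93$ ($Q = 106 - 13 = 93$)
$Z = -387$ ($Z = 3 - \left(93 + 297\right) = 3 - 390 = -387$)
$Z 334 = \left(-387\right) 334 = -129258$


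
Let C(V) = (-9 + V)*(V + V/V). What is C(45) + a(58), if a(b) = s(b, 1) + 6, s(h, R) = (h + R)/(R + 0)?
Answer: 1721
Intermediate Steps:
s(h, R) = (R + h)/R
C(V) = (1 + V)*(-9 + V) (C(V) = (-9 + V)*(V + 1) = (-9 + V)*(1 + V) = (1 + V)*(-9 + V))
a(b) = 7 + b (a(b) = (1 + b)/1 + 6 = 1*(1 + b) + 6 = (1 + b) + 6 = 7 + b)
C(45) + a(58) = (-9 + 45² - 8*45) + (7 + 58) = (-9 + 2025 - 360) + 65 = 1656 + 65 = 1721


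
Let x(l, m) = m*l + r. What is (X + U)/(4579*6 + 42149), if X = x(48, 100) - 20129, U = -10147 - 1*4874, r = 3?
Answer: -30347/69623 ≈ -0.43588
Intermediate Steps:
U = -15021 (U = -10147 - 4874 = -15021)
x(l, m) = 3 + l*m (x(l, m) = m*l + 3 = l*m + 3 = 3 + l*m)
X = -15326 (X = (3 + 48*100) - 20129 = (3 + 4800) - 20129 = 4803 - 20129 = -15326)
(X + U)/(4579*6 + 42149) = (-15326 - 15021)/(4579*6 + 42149) = -30347/(27474 + 42149) = -30347/69623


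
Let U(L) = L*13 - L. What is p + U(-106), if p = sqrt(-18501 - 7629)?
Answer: -1272 + I*sqrt(26130) ≈ -1272.0 + 161.65*I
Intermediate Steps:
U(L) = 12*L (U(L) = 13*L - L = 12*L)
p = I*sqrt(26130) (p = sqrt(-26130) = I*sqrt(26130) ≈ 161.65*I)
p + U(-106) = I*sqrt(26130) + 12*(-106) = I*sqrt(26130) - 1272 = -1272 + I*sqrt(26130)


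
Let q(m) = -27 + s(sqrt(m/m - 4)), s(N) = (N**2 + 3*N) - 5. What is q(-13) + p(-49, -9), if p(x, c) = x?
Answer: -84 + 3*I*sqrt(3) ≈ -84.0 + 5.1962*I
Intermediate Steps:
s(N) = -5 + N**2 + 3*N
q(m) = -35 + 3*I*sqrt(3) (q(m) = -27 + (-5 + (sqrt(m/m - 4))**2 + 3*sqrt(m/m - 4)) = -27 + (-5 + (sqrt(1 - 4))**2 + 3*sqrt(1 - 4)) = -27 + (-5 + (sqrt(-3))**2 + 3*sqrt(-3)) = -27 + (-5 + (I*sqrt(3))**2 + 3*(I*sqrt(3))) = -27 + (-5 - 3 + 3*I*sqrt(3)) = -27 + (-8 + 3*I*sqrt(3)) = -35 + 3*I*sqrt(3))
q(-13) + p(-49, -9) = (-35 + 3*I*sqrt(3)) - 49 = -84 + 3*I*sqrt(3)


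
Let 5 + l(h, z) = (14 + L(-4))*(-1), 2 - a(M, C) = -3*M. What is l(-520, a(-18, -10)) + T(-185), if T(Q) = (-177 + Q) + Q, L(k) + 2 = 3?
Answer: -567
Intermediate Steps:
L(k) = 1 (L(k) = -2 + 3 = 1)
a(M, C) = 2 + 3*M (a(M, C) = 2 - (-3)*M = 2 + 3*M)
T(Q) = -177 + 2*Q
l(h, z) = -20 (l(h, z) = -5 + (14 + 1)*(-1) = -5 + 15*(-1) = -5 - 15 = -20)
l(-520, a(-18, -10)) + T(-185) = -20 + (-177 + 2*(-185)) = -20 + (-177 - 370) = -20 - 547 = -567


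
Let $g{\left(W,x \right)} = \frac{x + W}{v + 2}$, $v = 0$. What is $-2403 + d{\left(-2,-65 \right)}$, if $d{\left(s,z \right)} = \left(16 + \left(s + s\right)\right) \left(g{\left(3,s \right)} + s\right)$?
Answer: $-2421$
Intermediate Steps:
$g{\left(W,x \right)} = \frac{W}{2} + \frac{x}{2}$ ($g{\left(W,x \right)} = \frac{x + W}{0 + 2} = \frac{W + x}{2} = \left(W + x\right) \frac{1}{2} = \frac{W}{2} + \frac{x}{2}$)
$d{\left(s,z \right)} = \left(16 + 2 s\right) \left(\frac{3}{2} + \frac{3 s}{2}\right)$ ($d{\left(s,z \right)} = \left(16 + \left(s + s\right)\right) \left(\left(\frac{1}{2} \cdot 3 + \frac{s}{2}\right) + s\right) = \left(16 + 2 s\right) \left(\left(\frac{3}{2} + \frac{s}{2}\right) + s\right) = \left(16 + 2 s\right) \left(\frac{3}{2} + \frac{3 s}{2}\right)$)
$-2403 + d{\left(-2,-65 \right)} = -2403 + \left(24 + 3 \left(-2\right)^{2} + 27 \left(-2\right)\right) = -2403 + \left(24 + 3 \cdot 4 - 54\right) = -2403 + \left(24 + 12 - 54\right) = -2403 - 18 = -2421$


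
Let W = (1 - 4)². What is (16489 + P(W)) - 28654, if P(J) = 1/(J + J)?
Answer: -218969/18 ≈ -12165.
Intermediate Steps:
W = 9 (W = (-3)² = 9)
P(J) = 1/(2*J)
(16489 + P(W)) - 28654 = (16489 + (½)/9) - 28654 = (16489 + (½)*(⅑)) - 28654 = (16489 + 1/18) - 28654 = 296803/18 - 28654 = -218969/18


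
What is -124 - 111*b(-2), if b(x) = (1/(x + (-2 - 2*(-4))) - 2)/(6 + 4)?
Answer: -4183/40 ≈ -104.57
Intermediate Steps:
b(x) = -⅕ + 1/(10*(6 + x)) (b(x) = (1/(x + (-2 + 8)) - 2)/10 = (1/(x + 6) - 2)*(⅒) = (1/(6 + x) - 2)*(⅒) = (-2 + 1/(6 + x))*(⅒) = -⅕ + 1/(10*(6 + x)))
-124 - 111*b(-2) = -124 - 111*(-11 - 2*(-2))/(10*(6 - 2)) = -124 - 111*(-11 + 4)/(10*4) = -124 - 111*(-7)/(10*4) = -124 - 111*(-7/40) = -124 + 777/40 = -4183/40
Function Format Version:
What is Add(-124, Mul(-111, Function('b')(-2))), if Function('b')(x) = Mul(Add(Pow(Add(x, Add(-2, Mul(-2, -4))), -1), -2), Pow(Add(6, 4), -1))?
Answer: Rational(-4183, 40) ≈ -104.57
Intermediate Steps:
Function('b')(x) = Add(Rational(-1, 5), Mul(Rational(1, 10), Pow(Add(6, x), -1))) (Function('b')(x) = Mul(Add(Pow(Add(x, Add(-2, 8)), -1), -2), Pow(10, -1)) = Mul(Add(Pow(Add(x, 6), -1), -2), Rational(1, 10)) = Mul(Add(Pow(Add(6, x), -1), -2), Rational(1, 10)) = Mul(Add(-2, Pow(Add(6, x), -1)), Rational(1, 10)) = Add(Rational(-1, 5), Mul(Rational(1, 10), Pow(Add(6, x), -1))))
Add(-124, Mul(-111, Function('b')(-2))) = Add(-124, Mul(-111, Mul(Rational(1, 10), Pow(Add(6, -2), -1), Add(-11, Mul(-2, -2))))) = Add(-124, Mul(-111, Mul(Rational(1, 10), Pow(4, -1), Add(-11, 4)))) = Add(-124, Mul(-111, Mul(Rational(1, 10), Rational(1, 4), -7))) = Add(-124, Mul(-111, Rational(-7, 40))) = Add(-124, Rational(777, 40)) = Rational(-4183, 40)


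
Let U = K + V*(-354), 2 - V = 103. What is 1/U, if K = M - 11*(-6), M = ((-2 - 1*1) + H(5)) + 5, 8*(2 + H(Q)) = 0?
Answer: 1/35820 ≈ 2.7917e-5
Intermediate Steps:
V = -101 (V = 2 - 1*103 = 2 - 103 = -101)
H(Q) = -2 (H(Q) = -2 + (1/8)*0 = -2 + 0 = -2)
M = 0 (M = ((-2 - 1*1) - 2) + 5 = ((-2 - 1) - 2) + 5 = (-3 - 2) + 5 = -5 + 5 = 0)
K = 66 (K = 0 - 11*(-6) = 0 + 66 = 66)
U = 35820 (U = 66 - 101*(-354) = 66 + 35754 = 35820)
1/U = 1/35820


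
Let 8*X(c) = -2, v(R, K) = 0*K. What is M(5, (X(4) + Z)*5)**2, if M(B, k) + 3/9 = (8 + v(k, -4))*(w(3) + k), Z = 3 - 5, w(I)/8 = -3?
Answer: 717409/9 ≈ 79712.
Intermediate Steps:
w(I) = -24 (w(I) = 8*(-3) = -24)
v(R, K) = 0
X(c) = -1/4 (X(c) = (1/8)*(-2) = -1/4)
Z = -2
M(B, k) = -577/3 + 8*k (M(B, k) = -1/3 + (8 + 0)*(-24 + k) = -1/3 + 8*(-24 + k) = -1/3 + (-192 + 8*k) = -577/3 + 8*k)
M(5, (X(4) + Z)*5)**2 = (-577/3 + 8*((-1/4 - 2)*5))**2 = (-577/3 + 8*(-9/4*5))**2 = (-577/3 + 8*(-45/4))**2 = (-577/3 - 90)**2 = (-847/3)**2 = 717409/9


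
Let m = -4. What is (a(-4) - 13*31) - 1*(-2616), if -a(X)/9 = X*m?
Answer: 2069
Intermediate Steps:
a(X) = 36*X (a(X) = -9*X*(-4) = -(-36)*X = 36*X)
(a(-4) - 13*31) - 1*(-2616) = (36*(-4) - 13*31) - 1*(-2616) = (-144 - 403) + 2616 = -547 + 2616 = 2069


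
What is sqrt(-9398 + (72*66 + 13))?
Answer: I*sqrt(4633) ≈ 68.066*I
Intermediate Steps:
sqrt(-9398 + (72*66 + 13)) = sqrt(-9398 + (4752 + 13)) = sqrt(-9398 + 4765) = sqrt(-4633) = I*sqrt(4633)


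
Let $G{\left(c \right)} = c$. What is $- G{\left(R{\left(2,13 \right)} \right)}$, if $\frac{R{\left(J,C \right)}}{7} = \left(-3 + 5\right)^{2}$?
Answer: $-28$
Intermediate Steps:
$R{\left(J,C \right)} = 28$ ($R{\left(J,C \right)} = 7 \left(-3 + 5\right)^{2} = 7 \cdot 2^{2} = 7 \cdot 4 = 28$)
$- G{\left(R{\left(2,13 \right)} \right)} = \left(-1\right) 28 = -28$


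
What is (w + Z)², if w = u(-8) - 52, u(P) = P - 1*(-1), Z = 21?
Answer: 1444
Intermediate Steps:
u(P) = 1 + P (u(P) = P + 1 = 1 + P)
w = -59 (w = (1 - 8) - 52 = -7 - 52 = -59)
(w + Z)² = (-59 + 21)² = (-38)² = 1444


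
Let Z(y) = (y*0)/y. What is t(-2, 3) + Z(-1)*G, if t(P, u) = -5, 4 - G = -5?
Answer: -5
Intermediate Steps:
G = 9 (G = 4 - 1*(-5) = 4 + 5 = 9)
Z(y) = 0 (Z(y) = 0/y = 0)
t(-2, 3) + Z(-1)*G = -5 + 0*9 = -5 + 0 = -5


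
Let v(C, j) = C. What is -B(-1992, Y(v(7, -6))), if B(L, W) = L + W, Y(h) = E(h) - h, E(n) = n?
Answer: 1992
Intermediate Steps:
Y(h) = 0 (Y(h) = h - h = 0)
-B(-1992, Y(v(7, -6))) = -(-1992 + 0) = -1*(-1992) = 1992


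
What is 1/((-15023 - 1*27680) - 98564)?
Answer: -1/141267 ≈ -7.0788e-6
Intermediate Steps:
1/((-15023 - 1*27680) - 98564) = 1/((-15023 - 27680) - 98564) = 1/(-42703 - 98564) = 1/(-141267) = -1/141267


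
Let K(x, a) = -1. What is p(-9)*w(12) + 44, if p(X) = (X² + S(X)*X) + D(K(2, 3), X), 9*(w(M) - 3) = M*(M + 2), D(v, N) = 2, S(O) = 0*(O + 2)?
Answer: 5527/3 ≈ 1842.3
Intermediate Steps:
S(O) = 0 (S(O) = 0*(2 + O) = 0)
w(M) = 3 + M*(2 + M)/9 (w(M) = 3 + (M*(M + 2))/9 = 3 + (M*(2 + M))/9 = 3 + M*(2 + M)/9)
p(X) = 2 + X² (p(X) = (X² + 0*X) + 2 = (X² + 0) + 2 = X² + 2 = 2 + X²)
p(-9)*w(12) + 44 = (2 + (-9)²)*(3 + (⅑)*12² + (2/9)*12) + 44 = (2 + 81)*(3 + (⅑)*144 + 8/3) + 44 = 83*(3 + 16 + 8/3) + 44 = 83*(65/3) + 44 = 5395/3 + 44 = 5527/3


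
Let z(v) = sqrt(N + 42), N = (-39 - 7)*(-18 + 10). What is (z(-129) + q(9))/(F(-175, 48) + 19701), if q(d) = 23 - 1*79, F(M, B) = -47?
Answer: -28/9827 + sqrt(410)/19654 ≈ -0.0018190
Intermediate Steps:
q(d) = -56 (q(d) = 23 - 79 = -56)
N = 368 (N = -46*(-8) = 368)
z(v) = sqrt(410) (z(v) = sqrt(368 + 42) = sqrt(410))
(z(-129) + q(9))/(F(-175, 48) + 19701) = (sqrt(410) - 56)/(-47 + 19701) = (-56 + sqrt(410))/19654 = (-56 + sqrt(410))*(1/19654) = -28/9827 + sqrt(410)/19654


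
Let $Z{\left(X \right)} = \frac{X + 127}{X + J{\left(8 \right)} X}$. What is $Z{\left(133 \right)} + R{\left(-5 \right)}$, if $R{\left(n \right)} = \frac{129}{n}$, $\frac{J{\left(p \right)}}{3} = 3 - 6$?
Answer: $- \frac{34639}{1330} \approx -26.044$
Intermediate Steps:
$J{\left(p \right)} = -9$ ($J{\left(p \right)} = 3 \left(3 - 6\right) = 3 \left(-3\right) = -9$)
$Z{\left(X \right)} = - \frac{127 + X}{8 X}$ ($Z{\left(X \right)} = \frac{X + 127}{X - 9 X} = \frac{127 + X}{\left(-8\right) X} = \left(127 + X\right) \left(- \frac{1}{8 X}\right) = - \frac{127 + X}{8 X}$)
$Z{\left(133 \right)} + R{\left(-5 \right)} = \frac{-127 - 133}{8 \cdot 133} + \frac{129}{-5} = \frac{1}{8} \cdot \frac{1}{133} \left(-127 - 133\right) + 129 \left(- \frac{1}{5}\right) = \frac{1}{8} \cdot \frac{1}{133} \left(-260\right) - \frac{129}{5} = - \frac{65}{266} - \frac{129}{5} = - \frac{34639}{1330}$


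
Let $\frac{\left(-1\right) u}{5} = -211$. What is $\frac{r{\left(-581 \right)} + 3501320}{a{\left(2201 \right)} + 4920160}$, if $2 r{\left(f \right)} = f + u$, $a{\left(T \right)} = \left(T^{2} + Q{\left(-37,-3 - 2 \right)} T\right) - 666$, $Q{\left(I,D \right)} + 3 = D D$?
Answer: $\frac{3501557}{9812317} \approx 0.35685$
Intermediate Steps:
$Q{\left(I,D \right)} = -3 + D^{2}$ ($Q{\left(I,D \right)} = -3 + D D = -3 + D^{2}$)
$u = 1055$ ($u = \left(-5\right) \left(-211\right) = 1055$)
$a{\left(T \right)} = -666 + T^{2} + 22 T$ ($a{\left(T \right)} = \left(T^{2} + \left(-3 + \left(-3 - 2\right)^{2}\right) T\right) - 666 = \left(T^{2} + \left(-3 + \left(-5\right)^{2}\right) T\right) - 666 = \left(T^{2} + \left(-3 + 25\right) T\right) - 666 = \left(T^{2} + 22 T\right) - 666 = -666 + T^{2} + 22 T$)
$r{\left(f \right)} = \frac{1055}{2} + \frac{f}{2}$ ($r{\left(f \right)} = \frac{f + 1055}{2} = \frac{1055 + f}{2} = \frac{1055}{2} + \frac{f}{2}$)
$\frac{r{\left(-581 \right)} + 3501320}{a{\left(2201 \right)} + 4920160} = \frac{\left(\frac{1055}{2} + \frac{1}{2} \left(-581\right)\right) + 3501320}{\left(-666 + 2201^{2} + 22 \cdot 2201\right) + 4920160} = \frac{\left(\frac{1055}{2} - \frac{581}{2}\right) + 3501320}{\left(-666 + 4844401 + 48422\right) + 4920160} = \frac{237 + 3501320}{4892157 + 4920160} = \frac{3501557}{9812317}$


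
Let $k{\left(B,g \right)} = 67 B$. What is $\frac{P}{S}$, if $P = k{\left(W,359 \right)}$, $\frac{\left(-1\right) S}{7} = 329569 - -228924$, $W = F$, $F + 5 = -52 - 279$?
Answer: $\frac{3216}{558493} \approx 0.0057584$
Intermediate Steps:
$F = -336$ ($F = -5 - 331 = -336$)
$W = -336$
$S = -3909451$ ($S = - 7 \left(329569 - -228924\right) = - 7 \left(329569 + 228924\right) = \left(-7\right) 558493 = -3909451$)
$P = -22512$ ($P = 67 \left(-336\right) = -22512$)
$\frac{P}{S} = - \frac{22512}{-3909451} = \left(-22512\right) \left(- \frac{1}{3909451}\right) = \frac{3216}{558493}$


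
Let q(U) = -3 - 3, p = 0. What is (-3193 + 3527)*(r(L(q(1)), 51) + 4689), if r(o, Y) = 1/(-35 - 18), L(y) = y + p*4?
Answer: 83004344/53 ≈ 1.5661e+6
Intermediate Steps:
q(U) = -6
L(y) = y (L(y) = y + 0*4 = y + 0 = y)
r(o, Y) = -1/53 (r(o, Y) = 1/(-53) = -1/53)
(-3193 + 3527)*(r(L(q(1)), 51) + 4689) = (-3193 + 3527)*(-1/53 + 4689) = 334*(248516/53) = 83004344/53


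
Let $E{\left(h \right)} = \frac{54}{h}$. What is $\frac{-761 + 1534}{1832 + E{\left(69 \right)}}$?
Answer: $\frac{17779}{42154} \approx 0.42176$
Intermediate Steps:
$\frac{-761 + 1534}{1832 + E{\left(69 \right)}} = \frac{-761 + 1534}{1832 + \frac{54}{69}} = \frac{773}{1832 + 54 \cdot \frac{1}{69}} = \frac{773}{1832 + \frac{18}{23}} = \frac{773}{\frac{42154}{23}} = 773 \cdot \frac{23}{42154} = \frac{17779}{42154}$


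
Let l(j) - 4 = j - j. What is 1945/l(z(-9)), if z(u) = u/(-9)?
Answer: 1945/4 ≈ 486.25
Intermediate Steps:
z(u) = -u/9 (z(u) = u*(-1/9) = -u/9)
l(j) = 4 (l(j) = 4 + (j - j) = 4 + 0 = 4)
1945/l(z(-9)) = 1945/4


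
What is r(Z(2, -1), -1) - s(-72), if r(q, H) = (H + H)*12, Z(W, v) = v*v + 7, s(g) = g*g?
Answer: -5208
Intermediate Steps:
s(g) = g**2
Z(W, v) = 7 + v**2 (Z(W, v) = v**2 + 7 = 7 + v**2)
r(q, H) = 24*H (r(q, H) = (2*H)*12 = 24*H)
r(Z(2, -1), -1) - s(-72) = 24*(-1) - 1*(-72)**2 = -24 - 1*5184 = -24 - 5184 = -5208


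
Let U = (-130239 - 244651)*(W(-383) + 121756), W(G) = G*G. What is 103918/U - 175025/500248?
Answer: -8807051738586457/25171815543410200 ≈ -0.34988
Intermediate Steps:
W(G) = G²
U = -100637346050 (U = (-130239 - 244651)*((-383)² + 121756) = -374890*(146689 + 121756) = -374890*268445 = -100637346050)
103918/U - 175025/500248 = 103918/(-100637346050) - 175025/500248 = 103918*(-1/100637346050) - 175025*1/500248 = -51959/50318673025 - 175025/500248 = -8807051738586457/25171815543410200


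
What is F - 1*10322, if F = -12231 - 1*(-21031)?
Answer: -1522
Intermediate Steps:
F = 8800 (F = -12231 + 21031 = 8800)
F - 1*10322 = 8800 - 1*10322 = 8800 - 10322 = -1522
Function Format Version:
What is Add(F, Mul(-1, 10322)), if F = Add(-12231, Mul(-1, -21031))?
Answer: -1522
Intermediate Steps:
F = 8800 (F = Add(-12231, 21031) = 8800)
Add(F, Mul(-1, 10322)) = Add(8800, Mul(-1, 10322)) = Add(8800, -10322) = -1522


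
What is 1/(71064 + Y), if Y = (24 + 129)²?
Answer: 1/94473 ≈ 1.0585e-5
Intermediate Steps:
Y = 23409 (Y = 153² = 23409)
1/(71064 + Y) = 1/(71064 + 23409) = 1/94473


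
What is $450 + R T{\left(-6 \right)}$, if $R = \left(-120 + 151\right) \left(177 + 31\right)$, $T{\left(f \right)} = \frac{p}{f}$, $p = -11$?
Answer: $\frac{36814}{3} \approx 12271.0$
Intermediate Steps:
$T{\left(f \right)} = - \frac{11}{f}$
$R = 6448$ ($R = 31 \cdot 208 = 6448$)
$450 + R T{\left(-6 \right)} = 450 + 6448 \left(- \frac{11}{-6}\right) = 450 + 6448 \left(\left(-11\right) \left(- \frac{1}{6}\right)\right) = 450 + 6448 \cdot \frac{11}{6} = 450 + \frac{35464}{3} = \frac{36814}{3}$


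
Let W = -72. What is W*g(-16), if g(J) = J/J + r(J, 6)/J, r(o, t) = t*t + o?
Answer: 18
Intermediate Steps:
r(o, t) = o + t² (r(o, t) = t² + o = o + t²)
g(J) = 1 + (36 + J)/J (g(J) = J/J + (J + 6²)/J = 1 + (J + 36)/J = 1 + (36 + J)/J)
W*g(-16) = -72*(2 + 36/(-16)) = -72*(2 + 36*(-1/16)) = -72*(2 - 9/4) = -72*(-¼) = 18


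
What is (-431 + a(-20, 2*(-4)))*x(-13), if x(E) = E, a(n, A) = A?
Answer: 5707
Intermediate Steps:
(-431 + a(-20, 2*(-4)))*x(-13) = (-431 + 2*(-4))*(-13) = (-431 - 8)*(-13) = -439*(-13) = 5707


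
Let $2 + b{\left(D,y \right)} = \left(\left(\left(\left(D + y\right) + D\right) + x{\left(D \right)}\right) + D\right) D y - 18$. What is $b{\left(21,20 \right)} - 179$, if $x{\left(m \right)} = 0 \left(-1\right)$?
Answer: $34661$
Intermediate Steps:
$x{\left(m \right)} = 0$
$b{\left(D,y \right)} = -20 + D y \left(y + 3 D\right)$ ($b{\left(D,y \right)} = -2 + \left(\left(\left(\left(\left(D + y\right) + D\right) + 0\right) + D\right) D y - 18\right) = -2 + \left(\left(\left(\left(y + 2 D\right) + 0\right) + D\right) D y - 18\right) = -2 + \left(\left(\left(y + 2 D\right) + D\right) D y - 18\right) = -2 + \left(\left(y + 3 D\right) D y - 18\right) = -2 + \left(D \left(y + 3 D\right) y - 18\right) = -2 + \left(D y \left(y + 3 D\right) - 18\right) = -2 + \left(-18 + D y \left(y + 3 D\right)\right) = -20 + D y \left(y + 3 D\right)$)
$b{\left(21,20 \right)} - 179 = \left(-20 + 21 \cdot 20^{2} + 3 \cdot 20 \cdot 21^{2}\right) - 179 = \left(-20 + 21 \cdot 400 + 3 \cdot 20 \cdot 441\right) - 179 = \left(-20 + 8400 + 26460\right) - 179 = 34840 - 179 = 34661$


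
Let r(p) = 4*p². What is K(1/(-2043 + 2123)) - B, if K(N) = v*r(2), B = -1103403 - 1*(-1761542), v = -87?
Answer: -659531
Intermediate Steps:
B = 658139 (B = -1103403 + 1761542 = 658139)
K(N) = -1392 (K(N) = -348*2² = -348*4 = -87*16 = -1392)
K(1/(-2043 + 2123)) - B = -1392 - 1*658139 = -1392 - 658139 = -659531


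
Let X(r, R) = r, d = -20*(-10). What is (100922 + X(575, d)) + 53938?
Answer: 155435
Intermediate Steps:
d = 200
(100922 + X(575, d)) + 53938 = (100922 + 575) + 53938 = 101497 + 53938 = 155435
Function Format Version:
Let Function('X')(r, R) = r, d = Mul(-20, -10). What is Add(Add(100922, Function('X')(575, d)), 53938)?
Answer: 155435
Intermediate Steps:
d = 200
Add(Add(100922, Function('X')(575, d)), 53938) = Add(Add(100922, 575), 53938) = Add(101497, 53938) = 155435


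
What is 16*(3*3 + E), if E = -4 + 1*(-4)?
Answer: 16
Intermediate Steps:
E = -8 (E = -4 - 4 = -8)
16*(3*3 + E) = 16*(3*3 - 8) = 16*(9 - 8) = 16*1 = 16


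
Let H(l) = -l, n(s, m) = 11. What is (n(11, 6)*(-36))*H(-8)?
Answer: -3168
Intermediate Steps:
(n(11, 6)*(-36))*H(-8) = (11*(-36))*(-1*(-8)) = -396*8 = -3168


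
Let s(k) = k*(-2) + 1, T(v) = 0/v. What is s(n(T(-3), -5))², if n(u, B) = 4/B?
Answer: 169/25 ≈ 6.7600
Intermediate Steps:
T(v) = 0
s(k) = 1 - 2*k (s(k) = -2*k + 1 = 1 - 2*k)
s(n(T(-3), -5))² = (1 - 8/(-5))² = (1 - 8*(-1)/5)² = (1 - 2*(-⅘))² = (1 + 8/5)² = (13/5)² = 169/25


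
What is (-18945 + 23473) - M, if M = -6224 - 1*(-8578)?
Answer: 2174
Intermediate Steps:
M = 2354 (M = -6224 + 8578 = 2354)
(-18945 + 23473) - M = (-18945 + 23473) - 1*2354 = 4528 - 2354 = 2174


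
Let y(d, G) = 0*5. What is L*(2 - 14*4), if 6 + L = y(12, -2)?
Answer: 324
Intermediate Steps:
y(d, G) = 0
L = -6 (L = -6 + 0 = -6)
L*(2 - 14*4) = -6*(2 - 14*4) = -6*(2 - 56) = -6*(-54) = 324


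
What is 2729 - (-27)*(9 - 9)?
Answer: 2729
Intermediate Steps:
2729 - (-27)*(9 - 9) = 2729 - (-27)*0 = 2729 - 1*0 = 2729 + 0 = 2729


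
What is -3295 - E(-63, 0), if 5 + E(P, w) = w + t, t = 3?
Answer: -3293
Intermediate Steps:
E(P, w) = -2 + w (E(P, w) = -5 + (w + 3) = -5 + (3 + w) = -2 + w)
-3295 - E(-63, 0) = -3295 - (-2 + 0) = -3295 - 1*(-2) = -3295 + 2 = -3293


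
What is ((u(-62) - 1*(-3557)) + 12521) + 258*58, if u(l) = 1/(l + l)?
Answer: 3849207/124 ≈ 31042.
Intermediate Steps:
u(l) = 1/(2*l)
((u(-62) - 1*(-3557)) + 12521) + 258*58 = (((½)/(-62) - 1*(-3557)) + 12521) + 258*58 = (((½)*(-1/62) + 3557) + 12521) + 14964 = ((-1/124 + 3557) + 12521) + 14964 = (441067/124 + 12521) + 14964 = 1993671/124 + 14964 = 3849207/124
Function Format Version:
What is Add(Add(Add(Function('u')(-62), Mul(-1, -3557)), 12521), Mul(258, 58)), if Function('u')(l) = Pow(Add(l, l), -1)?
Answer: Rational(3849207, 124) ≈ 31042.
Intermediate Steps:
Function('u')(l) = Mul(Rational(1, 2), Pow(l, -1)) (Function('u')(l) = Pow(Mul(2, l), -1) = Mul(Rational(1, 2), Pow(l, -1)))
Add(Add(Add(Function('u')(-62), Mul(-1, -3557)), 12521), Mul(258, 58)) = Add(Add(Add(Mul(Rational(1, 2), Pow(-62, -1)), Mul(-1, -3557)), 12521), Mul(258, 58)) = Add(Add(Add(Mul(Rational(1, 2), Rational(-1, 62)), 3557), 12521), 14964) = Add(Add(Add(Rational(-1, 124), 3557), 12521), 14964) = Add(Add(Rational(441067, 124), 12521), 14964) = Add(Rational(1993671, 124), 14964) = Rational(3849207, 124)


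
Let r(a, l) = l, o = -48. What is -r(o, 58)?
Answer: -58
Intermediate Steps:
-r(o, 58) = -1*58 = -58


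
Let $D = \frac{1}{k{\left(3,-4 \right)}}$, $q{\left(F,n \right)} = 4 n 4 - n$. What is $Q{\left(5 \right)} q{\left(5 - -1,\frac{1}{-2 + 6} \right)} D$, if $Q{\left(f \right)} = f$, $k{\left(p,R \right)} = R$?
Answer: $- \frac{75}{16} \approx -4.6875$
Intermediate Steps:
$q{\left(F,n \right)} = 15 n$ ($q{\left(F,n \right)} = 16 n - n = 15 n$)
$D = - \frac{1}{4}$ ($D = \frac{1}{-4} = - \frac{1}{4} \approx -0.25$)
$Q{\left(5 \right)} q{\left(5 - -1,\frac{1}{-2 + 6} \right)} D = 5 \frac{15}{-2 + 6} \left(- \frac{1}{4}\right) = 5 \cdot \frac{15}{4} \left(- \frac{1}{4}\right) = \frac{75}{4} \left(- \frac{1}{4}\right) = - \frac{75}{16}$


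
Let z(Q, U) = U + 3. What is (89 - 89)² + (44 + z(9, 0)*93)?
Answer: 323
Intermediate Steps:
z(Q, U) = 3 + U
(89 - 89)² + (44 + z(9, 0)*93) = (89 - 89)² + (44 + (3 + 0)*93) = 0² + (44 + 3*93) = 0 + (44 + 279) = 0 + 323 = 323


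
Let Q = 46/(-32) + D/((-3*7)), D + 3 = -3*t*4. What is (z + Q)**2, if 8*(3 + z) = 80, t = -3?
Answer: 199809/12544 ≈ 15.929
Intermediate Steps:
D = 33 (D = -3 - 3*(-3)*4 = -3 + 9*4 = -3 + 36 = 33)
z = 7 (z = -3 + (1/8)*80 = -3 + 10 = 7)
Q = -337/112 (Q = 46/(-32) + 33/((-3*7)) = 46*(-1/32) + 33/(-21) = -23/16 + 33*(-1/21) = -23/16 - 11/7 = -337/112 ≈ -3.0089)
(z + Q)**2 = (7 - 337/112)**2 = (447/112)**2 = 199809/12544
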